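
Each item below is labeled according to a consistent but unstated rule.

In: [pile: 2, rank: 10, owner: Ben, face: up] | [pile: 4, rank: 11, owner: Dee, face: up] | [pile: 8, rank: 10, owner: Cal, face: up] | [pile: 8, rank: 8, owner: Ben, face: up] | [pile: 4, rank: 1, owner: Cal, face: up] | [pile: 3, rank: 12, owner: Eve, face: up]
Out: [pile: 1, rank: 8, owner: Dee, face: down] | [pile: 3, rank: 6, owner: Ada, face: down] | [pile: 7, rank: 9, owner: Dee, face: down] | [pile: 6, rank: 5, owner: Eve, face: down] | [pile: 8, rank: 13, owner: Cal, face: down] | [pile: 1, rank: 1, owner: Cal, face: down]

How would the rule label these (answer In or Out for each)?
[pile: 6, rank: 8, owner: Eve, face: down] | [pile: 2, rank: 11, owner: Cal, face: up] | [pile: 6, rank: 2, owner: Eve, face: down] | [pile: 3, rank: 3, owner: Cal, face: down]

Looking at the examples, the only property every 'In' case has and every 'Out' case lacks is: face is up.
[pile: 6, rank: 8, owner: Eve, face: down]: Out (face is down). [pile: 2, rank: 11, owner: Cal, face: up]: In (face is up). [pile: 6, rank: 2, owner: Eve, face: down]: Out (face is down). [pile: 3, rank: 3, owner: Cal, face: down]: Out (face is down).

Out, In, Out, Out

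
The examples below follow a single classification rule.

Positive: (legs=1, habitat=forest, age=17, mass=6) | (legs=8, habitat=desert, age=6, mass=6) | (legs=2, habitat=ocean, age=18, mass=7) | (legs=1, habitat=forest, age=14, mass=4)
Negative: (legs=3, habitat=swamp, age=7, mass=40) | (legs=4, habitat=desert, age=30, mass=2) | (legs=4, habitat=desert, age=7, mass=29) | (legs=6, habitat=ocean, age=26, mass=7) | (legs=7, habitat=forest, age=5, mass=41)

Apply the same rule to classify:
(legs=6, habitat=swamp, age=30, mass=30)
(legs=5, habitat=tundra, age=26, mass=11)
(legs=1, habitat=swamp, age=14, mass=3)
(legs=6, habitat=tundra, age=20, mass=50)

The classifier is using: mass ≤ 7 AND age ≤ 18.
(legs=6, habitat=swamp, age=30, mass=30): Negative (mass = 30, age = 30). (legs=5, habitat=tundra, age=26, mass=11): Negative (mass = 11, age = 26). (legs=1, habitat=swamp, age=14, mass=3): Positive (mass = 3, age = 14). (legs=6, habitat=tundra, age=20, mass=50): Negative (mass = 50, age = 20).

Negative, Negative, Positive, Negative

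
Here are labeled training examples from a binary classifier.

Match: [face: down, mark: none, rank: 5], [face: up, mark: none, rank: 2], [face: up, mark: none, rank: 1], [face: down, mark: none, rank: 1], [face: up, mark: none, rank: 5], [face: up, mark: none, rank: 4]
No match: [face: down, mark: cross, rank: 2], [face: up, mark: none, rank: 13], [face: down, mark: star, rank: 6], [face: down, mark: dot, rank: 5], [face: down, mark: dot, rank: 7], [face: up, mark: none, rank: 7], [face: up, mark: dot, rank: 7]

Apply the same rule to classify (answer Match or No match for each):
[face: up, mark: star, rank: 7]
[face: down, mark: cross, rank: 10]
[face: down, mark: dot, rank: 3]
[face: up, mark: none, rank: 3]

No match, No match, No match, Match

'Match' ⟺ mark is none AND rank ≤ 5.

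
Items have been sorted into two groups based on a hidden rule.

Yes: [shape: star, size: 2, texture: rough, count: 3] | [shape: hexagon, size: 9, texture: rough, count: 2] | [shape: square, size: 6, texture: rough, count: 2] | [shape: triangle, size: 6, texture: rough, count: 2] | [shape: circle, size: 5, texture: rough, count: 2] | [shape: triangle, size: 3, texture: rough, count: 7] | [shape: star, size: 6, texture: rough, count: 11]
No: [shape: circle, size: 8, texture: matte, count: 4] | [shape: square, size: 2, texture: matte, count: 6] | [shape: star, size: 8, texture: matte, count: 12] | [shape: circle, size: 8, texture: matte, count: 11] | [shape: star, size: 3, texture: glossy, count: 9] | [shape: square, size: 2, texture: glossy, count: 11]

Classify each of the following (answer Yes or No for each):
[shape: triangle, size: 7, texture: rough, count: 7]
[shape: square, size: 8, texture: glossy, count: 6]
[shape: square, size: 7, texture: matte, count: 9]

Yes, No, No

The simplest hypothesis consistent with all the labels is: texture is rough.
[shape: triangle, size: 7, texture: rough, count: 7] → texture is rough → Yes.
[shape: square, size: 8, texture: glossy, count: 6] → texture is glossy → No.
[shape: square, size: 7, texture: matte, count: 9] → texture is matte → No.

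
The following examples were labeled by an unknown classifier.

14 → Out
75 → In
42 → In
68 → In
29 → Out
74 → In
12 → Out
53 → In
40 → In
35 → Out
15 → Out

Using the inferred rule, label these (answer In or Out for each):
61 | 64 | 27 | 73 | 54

One predicate separates the groups cleanly: at least 40.
61 → 61 ≥ 40 → In. 64 → 64 ≥ 40 → In. 27 → 27 < 40 → Out. 73 → 73 ≥ 40 → In. 54 → 54 ≥ 40 → In.

In, In, Out, In, In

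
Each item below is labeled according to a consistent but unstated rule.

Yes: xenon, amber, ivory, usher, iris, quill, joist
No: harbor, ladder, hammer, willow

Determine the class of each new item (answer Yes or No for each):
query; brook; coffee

A rule that fits every label: length ≤ 5 — true of each 'Yes' example, false of each 'No' one.
query — length 5, hence Yes.
brook — length 5, hence Yes.
coffee — length 6, hence No.

Yes, Yes, No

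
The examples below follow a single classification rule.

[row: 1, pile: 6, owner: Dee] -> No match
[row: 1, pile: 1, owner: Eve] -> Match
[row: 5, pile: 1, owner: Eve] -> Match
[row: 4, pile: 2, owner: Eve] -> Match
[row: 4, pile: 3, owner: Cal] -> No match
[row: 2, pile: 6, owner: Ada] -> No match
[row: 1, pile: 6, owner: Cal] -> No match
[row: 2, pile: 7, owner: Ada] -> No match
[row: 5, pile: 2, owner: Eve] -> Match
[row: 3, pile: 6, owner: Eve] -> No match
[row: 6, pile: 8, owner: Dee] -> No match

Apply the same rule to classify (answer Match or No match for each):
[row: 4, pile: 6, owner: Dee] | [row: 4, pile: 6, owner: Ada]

Rule: pile ≤ 2. This holds for each 'Match' example and fails for each 'No match' one.
[row: 4, pile: 6, owner: Dee]: pile = 6 — doesn't qualify, so No match.
[row: 4, pile: 6, owner: Ada]: pile = 6 — doesn't qualify, so No match.

No match, No match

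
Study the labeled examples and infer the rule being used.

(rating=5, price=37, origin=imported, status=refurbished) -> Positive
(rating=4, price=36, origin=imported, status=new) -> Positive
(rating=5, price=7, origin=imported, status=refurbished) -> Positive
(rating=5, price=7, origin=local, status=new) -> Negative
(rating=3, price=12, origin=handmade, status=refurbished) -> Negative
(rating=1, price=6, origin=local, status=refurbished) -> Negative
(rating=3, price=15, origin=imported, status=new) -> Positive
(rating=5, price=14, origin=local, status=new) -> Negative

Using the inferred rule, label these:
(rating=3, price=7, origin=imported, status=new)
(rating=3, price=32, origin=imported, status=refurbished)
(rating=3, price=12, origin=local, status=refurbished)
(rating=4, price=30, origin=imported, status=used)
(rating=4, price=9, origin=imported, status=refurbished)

Positive, Positive, Negative, Positive, Positive

Checking candidate rules against both groups, what survives is: origin is imported.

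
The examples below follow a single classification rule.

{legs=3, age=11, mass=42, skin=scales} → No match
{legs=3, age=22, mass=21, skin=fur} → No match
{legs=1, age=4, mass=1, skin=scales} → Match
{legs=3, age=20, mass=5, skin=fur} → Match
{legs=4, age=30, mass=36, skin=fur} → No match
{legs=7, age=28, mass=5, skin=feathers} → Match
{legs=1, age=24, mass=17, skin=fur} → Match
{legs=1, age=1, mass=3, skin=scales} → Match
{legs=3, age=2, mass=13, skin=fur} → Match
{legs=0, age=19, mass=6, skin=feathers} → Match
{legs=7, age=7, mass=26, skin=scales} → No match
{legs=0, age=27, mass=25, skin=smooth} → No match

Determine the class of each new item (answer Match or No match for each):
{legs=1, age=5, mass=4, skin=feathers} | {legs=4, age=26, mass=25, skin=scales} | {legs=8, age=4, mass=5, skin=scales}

Match, No match, Match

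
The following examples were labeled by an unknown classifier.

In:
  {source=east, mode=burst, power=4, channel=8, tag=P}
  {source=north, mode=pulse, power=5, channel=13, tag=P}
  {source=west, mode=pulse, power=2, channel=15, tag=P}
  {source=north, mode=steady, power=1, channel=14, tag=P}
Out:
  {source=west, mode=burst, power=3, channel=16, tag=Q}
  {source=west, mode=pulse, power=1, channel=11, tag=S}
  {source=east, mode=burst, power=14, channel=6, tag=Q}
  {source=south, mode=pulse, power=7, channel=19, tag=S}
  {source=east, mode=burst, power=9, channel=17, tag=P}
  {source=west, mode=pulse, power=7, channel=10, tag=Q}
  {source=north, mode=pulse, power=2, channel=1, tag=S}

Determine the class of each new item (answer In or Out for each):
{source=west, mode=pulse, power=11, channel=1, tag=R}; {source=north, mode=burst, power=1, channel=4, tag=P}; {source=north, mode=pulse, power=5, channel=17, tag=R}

Out, In, Out

All 'In' examples share one property — tag is P AND power ≤ 5 — and every 'Out' example lacks it.
{source=west, mode=pulse, power=11, channel=1, tag=R} — tag is R, power = 11, hence Out. {source=north, mode=burst, power=1, channel=4, tag=P} — tag is P, power = 1, hence In. {source=north, mode=pulse, power=5, channel=17, tag=R} — tag is R, power = 5, hence Out.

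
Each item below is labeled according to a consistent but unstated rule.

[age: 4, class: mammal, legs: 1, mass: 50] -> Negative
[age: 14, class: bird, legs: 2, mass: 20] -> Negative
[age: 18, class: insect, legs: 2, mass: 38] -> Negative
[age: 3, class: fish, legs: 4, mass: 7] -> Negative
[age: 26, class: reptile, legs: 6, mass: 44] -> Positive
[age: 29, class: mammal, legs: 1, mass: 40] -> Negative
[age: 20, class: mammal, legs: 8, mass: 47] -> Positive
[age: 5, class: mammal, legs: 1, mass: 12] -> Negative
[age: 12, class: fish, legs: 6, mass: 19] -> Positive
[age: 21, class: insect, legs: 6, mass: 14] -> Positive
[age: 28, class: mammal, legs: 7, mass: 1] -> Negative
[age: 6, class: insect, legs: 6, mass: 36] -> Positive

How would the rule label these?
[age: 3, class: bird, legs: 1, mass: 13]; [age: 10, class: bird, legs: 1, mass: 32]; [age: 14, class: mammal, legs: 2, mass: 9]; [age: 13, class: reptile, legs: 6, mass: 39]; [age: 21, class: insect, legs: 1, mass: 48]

Negative, Negative, Negative, Positive, Negative

'Positive' ⟺ legs ≥ 6 AND age ≤ 26.
[age: 3, class: bird, legs: 1, mass: 13] — legs = 1, age = 3, hence Negative. [age: 10, class: bird, legs: 1, mass: 32] — legs = 1, age = 10, hence Negative. [age: 14, class: mammal, legs: 2, mass: 9] — legs = 2, age = 14, hence Negative. [age: 13, class: reptile, legs: 6, mass: 39] — legs = 6, age = 13, hence Positive. [age: 21, class: insect, legs: 1, mass: 48] — legs = 1, age = 21, hence Negative.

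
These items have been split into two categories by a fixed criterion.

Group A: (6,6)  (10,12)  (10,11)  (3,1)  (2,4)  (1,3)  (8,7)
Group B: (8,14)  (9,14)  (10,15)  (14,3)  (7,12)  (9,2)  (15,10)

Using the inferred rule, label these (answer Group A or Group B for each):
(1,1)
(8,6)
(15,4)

Group A, Group A, Group B

The distinguishing property — |first − second| ≤ 2 — holds for all the 'Group A' cases and none of the 'Group B' cases.
(1,1): Group A (|1−1| = 0).
(8,6): Group A (|8−6| = 2).
(15,4): Group B (|15−4| = 11).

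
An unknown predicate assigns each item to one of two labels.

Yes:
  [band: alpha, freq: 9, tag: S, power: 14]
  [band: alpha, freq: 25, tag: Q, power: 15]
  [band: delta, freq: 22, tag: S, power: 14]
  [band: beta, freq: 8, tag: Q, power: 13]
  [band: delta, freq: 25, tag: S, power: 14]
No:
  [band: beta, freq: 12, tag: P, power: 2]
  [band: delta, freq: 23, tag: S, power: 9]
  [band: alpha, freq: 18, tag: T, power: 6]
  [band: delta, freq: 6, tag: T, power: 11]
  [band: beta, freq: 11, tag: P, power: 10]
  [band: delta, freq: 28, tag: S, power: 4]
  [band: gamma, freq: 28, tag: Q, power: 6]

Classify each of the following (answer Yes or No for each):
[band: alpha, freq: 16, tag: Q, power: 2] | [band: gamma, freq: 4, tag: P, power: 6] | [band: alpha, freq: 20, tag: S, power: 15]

No, No, Yes

'Yes' ⟺ power ≥ 13.
[band: alpha, freq: 16, tag: Q, power: 2] → power = 2 → No. [band: gamma, freq: 4, tag: P, power: 6] → power = 6 → No. [band: alpha, freq: 20, tag: S, power: 15] → power = 15 → Yes.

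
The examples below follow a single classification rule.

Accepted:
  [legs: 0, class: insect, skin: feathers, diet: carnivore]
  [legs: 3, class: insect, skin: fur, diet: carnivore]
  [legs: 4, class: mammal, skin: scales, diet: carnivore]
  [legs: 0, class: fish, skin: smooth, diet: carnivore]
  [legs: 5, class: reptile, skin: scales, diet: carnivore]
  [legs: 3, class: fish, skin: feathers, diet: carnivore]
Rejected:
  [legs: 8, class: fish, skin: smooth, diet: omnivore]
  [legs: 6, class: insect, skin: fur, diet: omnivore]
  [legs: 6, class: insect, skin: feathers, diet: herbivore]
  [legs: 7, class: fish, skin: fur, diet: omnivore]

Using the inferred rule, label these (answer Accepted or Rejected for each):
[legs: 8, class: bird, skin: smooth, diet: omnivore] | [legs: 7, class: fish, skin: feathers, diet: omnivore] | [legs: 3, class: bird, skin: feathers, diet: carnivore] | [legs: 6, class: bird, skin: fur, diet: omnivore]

Rejected, Rejected, Accepted, Rejected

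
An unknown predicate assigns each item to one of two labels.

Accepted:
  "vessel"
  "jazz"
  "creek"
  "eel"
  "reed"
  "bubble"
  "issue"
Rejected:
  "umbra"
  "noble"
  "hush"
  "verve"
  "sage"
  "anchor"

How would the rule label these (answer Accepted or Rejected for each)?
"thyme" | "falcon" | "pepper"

Rejected, Rejected, Accepted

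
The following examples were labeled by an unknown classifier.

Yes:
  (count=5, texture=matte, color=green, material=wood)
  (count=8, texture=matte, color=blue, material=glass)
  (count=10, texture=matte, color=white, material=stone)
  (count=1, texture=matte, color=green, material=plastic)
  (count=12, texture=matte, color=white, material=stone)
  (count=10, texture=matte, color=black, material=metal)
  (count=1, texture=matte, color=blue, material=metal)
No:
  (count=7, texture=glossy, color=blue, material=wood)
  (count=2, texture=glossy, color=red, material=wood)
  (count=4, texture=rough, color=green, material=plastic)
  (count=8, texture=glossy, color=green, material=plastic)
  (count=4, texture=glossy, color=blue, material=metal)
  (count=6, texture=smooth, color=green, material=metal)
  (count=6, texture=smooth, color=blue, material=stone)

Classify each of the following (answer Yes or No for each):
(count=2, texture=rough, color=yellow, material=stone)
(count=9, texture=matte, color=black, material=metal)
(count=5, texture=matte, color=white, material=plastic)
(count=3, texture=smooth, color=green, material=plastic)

No, Yes, Yes, No

The common property of the 'Yes' items is: texture is matte. No 'No' item has it.
(count=2, texture=rough, color=yellow, material=stone): No (texture is rough). (count=9, texture=matte, color=black, material=metal): Yes (texture is matte). (count=5, texture=matte, color=white, material=plastic): Yes (texture is matte). (count=3, texture=smooth, color=green, material=plastic): No (texture is smooth).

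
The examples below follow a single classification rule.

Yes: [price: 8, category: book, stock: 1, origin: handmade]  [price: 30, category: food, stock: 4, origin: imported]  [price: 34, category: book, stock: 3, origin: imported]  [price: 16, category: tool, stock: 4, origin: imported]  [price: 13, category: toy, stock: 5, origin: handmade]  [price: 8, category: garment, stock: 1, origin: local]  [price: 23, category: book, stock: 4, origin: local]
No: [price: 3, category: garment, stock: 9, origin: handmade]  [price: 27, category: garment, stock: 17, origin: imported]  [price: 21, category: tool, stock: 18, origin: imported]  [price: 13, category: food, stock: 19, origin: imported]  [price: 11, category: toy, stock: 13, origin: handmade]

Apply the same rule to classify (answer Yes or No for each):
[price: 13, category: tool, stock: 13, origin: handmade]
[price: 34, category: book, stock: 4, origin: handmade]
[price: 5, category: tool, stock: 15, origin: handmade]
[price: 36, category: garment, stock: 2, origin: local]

The classifier is using: stock ≤ 5.
[price: 13, category: tool, stock: 13, origin: handmade]: stock = 13 — fails this test, so No. [price: 34, category: book, stock: 4, origin: handmade]: stock = 4 — matches, so Yes. [price: 5, category: tool, stock: 15, origin: handmade]: stock = 15 — fails this test, so No. [price: 36, category: garment, stock: 2, origin: local]: stock = 2 — matches, so Yes.

No, Yes, No, Yes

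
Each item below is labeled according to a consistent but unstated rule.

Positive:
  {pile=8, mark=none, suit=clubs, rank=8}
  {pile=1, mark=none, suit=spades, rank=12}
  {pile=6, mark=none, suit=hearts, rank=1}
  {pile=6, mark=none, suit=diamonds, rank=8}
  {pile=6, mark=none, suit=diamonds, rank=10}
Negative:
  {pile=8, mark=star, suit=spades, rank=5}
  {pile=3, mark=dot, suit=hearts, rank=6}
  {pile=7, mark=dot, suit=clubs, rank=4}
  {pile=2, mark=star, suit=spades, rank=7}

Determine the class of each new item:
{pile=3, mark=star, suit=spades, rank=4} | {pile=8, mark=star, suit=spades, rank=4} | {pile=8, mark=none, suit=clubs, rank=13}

The pattern is that an item is 'Positive' exactly when: mark is none.
{pile=3, mark=star, suit=spades, rank=4}: mark is star — fails this test, so Negative.
{pile=8, mark=star, suit=spades, rank=4}: mark is star — fails this test, so Negative.
{pile=8, mark=none, suit=clubs, rank=13}: mark is none — fits, so Positive.

Negative, Negative, Positive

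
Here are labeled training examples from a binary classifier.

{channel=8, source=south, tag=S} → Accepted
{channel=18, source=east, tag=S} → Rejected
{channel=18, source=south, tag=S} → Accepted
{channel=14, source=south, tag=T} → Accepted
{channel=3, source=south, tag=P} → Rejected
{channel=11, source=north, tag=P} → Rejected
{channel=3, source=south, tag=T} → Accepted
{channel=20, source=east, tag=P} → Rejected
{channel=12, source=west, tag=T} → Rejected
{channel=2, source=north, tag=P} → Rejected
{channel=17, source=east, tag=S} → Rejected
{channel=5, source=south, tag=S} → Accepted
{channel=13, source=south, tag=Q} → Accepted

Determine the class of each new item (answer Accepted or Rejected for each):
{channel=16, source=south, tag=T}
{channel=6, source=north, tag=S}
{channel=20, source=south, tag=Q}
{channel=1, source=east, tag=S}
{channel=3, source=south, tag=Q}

Accepted, Rejected, Accepted, Rejected, Accepted

The simplest hypothesis consistent with all the labels is: source is south AND tag is not P.
{channel=16, source=south, tag=T} — source is south, tag is T, hence Accepted. {channel=6, source=north, tag=S} — source is north, tag is S, hence Rejected. {channel=20, source=south, tag=Q} — source is south, tag is Q, hence Accepted. {channel=1, source=east, tag=S} — source is east, tag is S, hence Rejected. {channel=3, source=south, tag=Q} — source is south, tag is Q, hence Accepted.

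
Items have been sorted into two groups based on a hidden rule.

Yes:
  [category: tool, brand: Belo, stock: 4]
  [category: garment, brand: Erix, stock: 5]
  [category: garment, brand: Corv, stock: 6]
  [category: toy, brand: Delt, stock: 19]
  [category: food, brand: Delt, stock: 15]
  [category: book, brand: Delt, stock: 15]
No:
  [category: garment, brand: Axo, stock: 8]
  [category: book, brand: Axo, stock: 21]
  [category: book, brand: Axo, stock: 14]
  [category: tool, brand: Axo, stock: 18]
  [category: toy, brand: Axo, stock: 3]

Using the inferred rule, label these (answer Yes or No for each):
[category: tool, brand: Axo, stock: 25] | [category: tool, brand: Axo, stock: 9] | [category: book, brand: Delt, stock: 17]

No, No, Yes

The common property of the 'Yes' items is: brand is not Axo. No 'No' item has it.
[category: tool, brand: Axo, stock: 25]: No (brand is Axo). [category: tool, brand: Axo, stock: 9]: No (brand is Axo). [category: book, brand: Delt, stock: 17]: Yes (brand is Delt).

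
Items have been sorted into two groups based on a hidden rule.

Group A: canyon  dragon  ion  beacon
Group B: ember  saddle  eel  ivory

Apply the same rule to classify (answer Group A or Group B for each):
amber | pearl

Group B, Group B

The pattern is that an item is 'Group A' exactly when: contains 'n'.
amber → no 'n' → Group B. pearl → no 'n' → Group B.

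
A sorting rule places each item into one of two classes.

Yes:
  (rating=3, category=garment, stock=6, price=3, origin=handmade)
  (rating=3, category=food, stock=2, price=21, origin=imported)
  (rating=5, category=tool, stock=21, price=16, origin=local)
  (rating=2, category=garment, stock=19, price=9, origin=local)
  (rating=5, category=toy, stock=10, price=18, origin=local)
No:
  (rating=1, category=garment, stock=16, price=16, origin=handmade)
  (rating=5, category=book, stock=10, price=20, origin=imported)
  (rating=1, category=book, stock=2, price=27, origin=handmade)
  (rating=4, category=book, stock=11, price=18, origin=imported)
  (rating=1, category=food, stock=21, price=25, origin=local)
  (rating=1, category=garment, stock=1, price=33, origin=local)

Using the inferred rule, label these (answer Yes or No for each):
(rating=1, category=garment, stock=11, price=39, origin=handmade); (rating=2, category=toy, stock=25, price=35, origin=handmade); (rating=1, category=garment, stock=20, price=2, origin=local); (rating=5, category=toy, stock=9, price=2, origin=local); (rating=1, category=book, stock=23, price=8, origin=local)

No, Yes, No, Yes, No

A rule that fits every label: category is not book AND rating ≥ 2 — true of each 'Yes' example, false of each 'No' one.
(rating=1, category=garment, stock=11, price=39, origin=handmade) → category is garment, rating = 1 → No. (rating=2, category=toy, stock=25, price=35, origin=handmade) → category is toy, rating = 2 → Yes. (rating=1, category=garment, stock=20, price=2, origin=local) → category is garment, rating = 1 → No. (rating=5, category=toy, stock=9, price=2, origin=local) → category is toy, rating = 5 → Yes. (rating=1, category=book, stock=23, price=8, origin=local) → category is book, rating = 1 → No.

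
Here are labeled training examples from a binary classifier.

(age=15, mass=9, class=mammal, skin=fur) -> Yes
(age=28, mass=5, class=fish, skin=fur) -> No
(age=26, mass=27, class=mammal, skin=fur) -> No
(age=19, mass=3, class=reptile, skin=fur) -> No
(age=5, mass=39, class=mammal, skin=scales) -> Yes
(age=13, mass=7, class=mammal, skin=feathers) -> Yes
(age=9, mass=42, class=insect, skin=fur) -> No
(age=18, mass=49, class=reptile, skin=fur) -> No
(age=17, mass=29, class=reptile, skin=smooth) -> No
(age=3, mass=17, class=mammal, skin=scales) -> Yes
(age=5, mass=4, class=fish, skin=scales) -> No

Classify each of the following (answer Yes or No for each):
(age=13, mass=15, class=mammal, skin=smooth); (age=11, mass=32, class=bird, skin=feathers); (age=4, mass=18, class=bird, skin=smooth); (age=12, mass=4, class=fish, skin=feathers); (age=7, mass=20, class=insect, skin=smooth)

The common property of the 'Yes' items is: class is mammal AND age ≤ 15. No 'No' item has it.
Yes: (age=13, mass=15, class=mammal, skin=smooth), since class is mammal, age = 13. No: (age=11, mass=32, class=bird, skin=feathers), since class is bird, age = 11. No: (age=4, mass=18, class=bird, skin=smooth), since class is bird, age = 4. No: (age=12, mass=4, class=fish, skin=feathers), since class is fish, age = 12. No: (age=7, mass=20, class=insect, skin=smooth), since class is insect, age = 7.

Yes, No, No, No, No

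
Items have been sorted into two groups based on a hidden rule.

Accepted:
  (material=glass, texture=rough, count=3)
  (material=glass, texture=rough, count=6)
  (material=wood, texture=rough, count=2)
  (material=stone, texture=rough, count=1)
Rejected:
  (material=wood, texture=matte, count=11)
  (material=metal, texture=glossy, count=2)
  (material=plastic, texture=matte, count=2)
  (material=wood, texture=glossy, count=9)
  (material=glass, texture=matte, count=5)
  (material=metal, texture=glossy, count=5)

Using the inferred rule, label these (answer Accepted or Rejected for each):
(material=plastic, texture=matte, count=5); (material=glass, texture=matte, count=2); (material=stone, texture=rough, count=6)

Rejected, Rejected, Accepted

The pattern is that an item is 'Accepted' exactly when: texture is rough.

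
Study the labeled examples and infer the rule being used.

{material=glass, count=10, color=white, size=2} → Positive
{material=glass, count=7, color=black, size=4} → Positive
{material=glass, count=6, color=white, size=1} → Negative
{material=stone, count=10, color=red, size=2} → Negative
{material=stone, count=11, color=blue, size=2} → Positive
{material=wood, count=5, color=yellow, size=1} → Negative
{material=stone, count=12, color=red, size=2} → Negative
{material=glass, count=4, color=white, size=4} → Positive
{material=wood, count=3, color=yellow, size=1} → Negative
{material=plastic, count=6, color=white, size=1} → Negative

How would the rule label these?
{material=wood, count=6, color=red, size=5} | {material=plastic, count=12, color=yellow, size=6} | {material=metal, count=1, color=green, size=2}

Negative, Positive, Positive

Rule: color is not red AND size ≥ 2. This holds for each 'Positive' example and fails for each 'Negative' one.
Negative: {material=wood, count=6, color=red, size=5}, since color is red, size = 5. Positive: {material=plastic, count=12, color=yellow, size=6}, since color is yellow, size = 6. Positive: {material=metal, count=1, color=green, size=2}, since color is green, size = 2.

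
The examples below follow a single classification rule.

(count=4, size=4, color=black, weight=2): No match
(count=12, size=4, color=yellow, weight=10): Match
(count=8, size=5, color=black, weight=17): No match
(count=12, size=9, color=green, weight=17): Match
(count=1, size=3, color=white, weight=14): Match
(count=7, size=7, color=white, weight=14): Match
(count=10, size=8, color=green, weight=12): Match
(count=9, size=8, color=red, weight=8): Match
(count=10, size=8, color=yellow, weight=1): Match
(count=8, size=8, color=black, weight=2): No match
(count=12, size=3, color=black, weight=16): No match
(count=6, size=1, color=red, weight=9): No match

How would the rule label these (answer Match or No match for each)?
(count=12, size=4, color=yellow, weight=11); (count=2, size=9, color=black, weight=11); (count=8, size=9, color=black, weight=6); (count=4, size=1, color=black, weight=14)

One predicate separates the groups cleanly: color is not black AND size ≥ 3.
(count=12, size=4, color=yellow, weight=11) — color is yellow, size = 4, hence Match. (count=2, size=9, color=black, weight=11) — color is black, size = 9, hence No match. (count=8, size=9, color=black, weight=6) — color is black, size = 9, hence No match. (count=4, size=1, color=black, weight=14) — color is black, size = 1, hence No match.

Match, No match, No match, No match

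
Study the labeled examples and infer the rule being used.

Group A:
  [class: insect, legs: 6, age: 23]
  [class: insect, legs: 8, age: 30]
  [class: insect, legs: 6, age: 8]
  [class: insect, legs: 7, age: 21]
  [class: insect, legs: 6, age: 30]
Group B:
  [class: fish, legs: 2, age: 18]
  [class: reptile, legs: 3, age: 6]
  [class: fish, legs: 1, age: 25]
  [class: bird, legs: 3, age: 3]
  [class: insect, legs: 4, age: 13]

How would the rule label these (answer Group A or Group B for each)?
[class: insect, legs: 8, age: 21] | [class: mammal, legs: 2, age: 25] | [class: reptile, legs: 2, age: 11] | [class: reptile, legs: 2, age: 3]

All 'Group A' examples share one property — legs ≥ 6 — and every 'Group B' example lacks it.

Group A, Group B, Group B, Group B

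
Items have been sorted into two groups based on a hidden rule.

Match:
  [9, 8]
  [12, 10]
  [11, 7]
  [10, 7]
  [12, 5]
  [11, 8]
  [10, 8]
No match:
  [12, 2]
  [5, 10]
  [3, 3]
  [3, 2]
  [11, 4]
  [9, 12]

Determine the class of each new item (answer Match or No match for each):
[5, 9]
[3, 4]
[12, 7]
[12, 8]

The classifier is using: first > second AND sum ≥ 17.
[5, 9]: No match (5 < 9, 5+9 = 14). [3, 4]: No match (3 < 4, 3+4 = 7). [12, 7]: Match (12 > 7, 12+7 = 19). [12, 8]: Match (12 > 8, 12+8 = 20).

No match, No match, Match, Match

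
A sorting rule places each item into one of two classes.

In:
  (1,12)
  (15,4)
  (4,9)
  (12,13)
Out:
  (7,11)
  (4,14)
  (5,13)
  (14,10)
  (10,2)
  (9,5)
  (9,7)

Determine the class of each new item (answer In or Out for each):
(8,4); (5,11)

All 'In' examples share one property — sum is odd — and every 'Out' example lacks it.
Out: (8,4), since 8+4 = 12.
Out: (5,11), since 5+11 = 16.

Out, Out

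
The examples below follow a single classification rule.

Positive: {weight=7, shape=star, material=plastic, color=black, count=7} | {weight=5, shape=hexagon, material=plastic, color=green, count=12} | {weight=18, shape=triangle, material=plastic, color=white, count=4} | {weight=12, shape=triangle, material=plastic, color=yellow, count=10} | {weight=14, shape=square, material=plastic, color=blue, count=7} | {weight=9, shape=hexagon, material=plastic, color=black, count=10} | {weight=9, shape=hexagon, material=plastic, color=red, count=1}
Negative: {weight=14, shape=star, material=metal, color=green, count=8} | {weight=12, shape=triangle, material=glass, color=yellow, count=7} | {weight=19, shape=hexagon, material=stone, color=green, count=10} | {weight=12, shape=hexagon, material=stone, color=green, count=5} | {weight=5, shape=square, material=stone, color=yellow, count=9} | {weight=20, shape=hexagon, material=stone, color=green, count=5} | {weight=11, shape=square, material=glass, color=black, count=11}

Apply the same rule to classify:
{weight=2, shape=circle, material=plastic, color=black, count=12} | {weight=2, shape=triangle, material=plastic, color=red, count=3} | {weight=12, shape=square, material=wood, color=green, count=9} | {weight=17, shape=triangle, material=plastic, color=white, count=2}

Positive, Positive, Negative, Positive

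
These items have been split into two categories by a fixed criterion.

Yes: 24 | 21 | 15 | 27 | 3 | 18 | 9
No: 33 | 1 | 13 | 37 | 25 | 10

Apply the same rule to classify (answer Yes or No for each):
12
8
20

Yes, No, No

'Yes' ⟺ multiple of 3 AND at most 27.
12: 12 = 3·4, 12 ≤ 27, fits → Yes. 8: 8 = 3·2 + 2, 8 ≤ 27, doesn't match → No. 20: 20 = 3·6 + 2, 20 ≤ 27, doesn't match → No.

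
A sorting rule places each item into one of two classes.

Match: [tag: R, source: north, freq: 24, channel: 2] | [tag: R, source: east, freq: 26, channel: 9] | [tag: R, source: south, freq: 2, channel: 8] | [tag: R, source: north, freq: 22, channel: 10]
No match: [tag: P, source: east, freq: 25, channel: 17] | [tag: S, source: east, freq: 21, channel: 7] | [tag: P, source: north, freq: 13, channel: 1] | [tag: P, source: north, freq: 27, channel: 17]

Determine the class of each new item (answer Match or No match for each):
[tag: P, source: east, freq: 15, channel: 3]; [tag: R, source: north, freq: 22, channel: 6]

The common property of the 'Match' items is: tag is R. No 'No match' item has it.
[tag: P, source: east, freq: 15, channel: 3] → tag is P → No match. [tag: R, source: north, freq: 22, channel: 6] → tag is R → Match.

No match, Match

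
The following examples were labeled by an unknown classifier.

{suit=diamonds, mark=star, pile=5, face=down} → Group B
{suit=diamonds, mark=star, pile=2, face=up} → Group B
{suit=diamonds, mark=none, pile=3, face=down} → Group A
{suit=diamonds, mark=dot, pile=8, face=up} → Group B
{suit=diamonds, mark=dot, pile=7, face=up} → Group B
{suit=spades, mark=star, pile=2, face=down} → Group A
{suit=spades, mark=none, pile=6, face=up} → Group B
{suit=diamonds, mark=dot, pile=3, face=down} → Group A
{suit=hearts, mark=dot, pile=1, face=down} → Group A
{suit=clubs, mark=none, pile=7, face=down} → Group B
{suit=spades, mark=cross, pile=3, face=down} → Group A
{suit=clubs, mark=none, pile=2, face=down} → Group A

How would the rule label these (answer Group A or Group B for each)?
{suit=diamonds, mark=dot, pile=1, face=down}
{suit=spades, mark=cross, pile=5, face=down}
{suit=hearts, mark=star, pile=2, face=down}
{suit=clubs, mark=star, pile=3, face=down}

The rule appears to be: face is down AND pile ≤ 3.

Group A, Group B, Group A, Group A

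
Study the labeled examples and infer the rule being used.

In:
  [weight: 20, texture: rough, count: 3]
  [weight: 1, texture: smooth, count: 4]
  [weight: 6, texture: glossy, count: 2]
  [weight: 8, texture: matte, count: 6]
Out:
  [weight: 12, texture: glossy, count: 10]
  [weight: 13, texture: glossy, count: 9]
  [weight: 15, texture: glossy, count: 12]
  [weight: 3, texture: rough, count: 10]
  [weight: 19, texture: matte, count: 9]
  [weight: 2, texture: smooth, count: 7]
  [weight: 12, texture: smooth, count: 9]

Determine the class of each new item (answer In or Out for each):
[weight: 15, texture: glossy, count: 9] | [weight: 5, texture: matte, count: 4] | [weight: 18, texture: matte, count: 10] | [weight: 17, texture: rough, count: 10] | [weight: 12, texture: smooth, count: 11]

Rule: count ≤ 6. This holds for each 'In' example and fails for each 'Out' one.
[weight: 15, texture: glossy, count: 9]: count = 9 — fails this test, so Out.
[weight: 5, texture: matte, count: 4]: count = 4 — qualifies, so In.
[weight: 18, texture: matte, count: 10]: count = 10 — fails this test, so Out.
[weight: 17, texture: rough, count: 10]: count = 10 — fails this test, so Out.
[weight: 12, texture: smooth, count: 11]: count = 11 — fails this test, so Out.

Out, In, Out, Out, Out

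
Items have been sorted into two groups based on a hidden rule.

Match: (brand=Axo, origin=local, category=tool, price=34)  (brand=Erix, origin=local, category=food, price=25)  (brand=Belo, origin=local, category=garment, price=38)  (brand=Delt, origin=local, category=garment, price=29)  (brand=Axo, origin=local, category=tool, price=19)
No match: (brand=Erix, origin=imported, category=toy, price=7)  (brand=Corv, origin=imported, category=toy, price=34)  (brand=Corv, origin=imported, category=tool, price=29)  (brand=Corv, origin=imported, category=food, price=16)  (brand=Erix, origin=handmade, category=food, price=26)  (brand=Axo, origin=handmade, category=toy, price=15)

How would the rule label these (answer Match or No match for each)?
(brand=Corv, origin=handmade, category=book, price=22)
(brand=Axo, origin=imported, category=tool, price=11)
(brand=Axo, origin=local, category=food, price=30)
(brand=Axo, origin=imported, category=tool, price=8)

The pattern is that an item is 'Match' exactly when: origin is local.

No match, No match, Match, No match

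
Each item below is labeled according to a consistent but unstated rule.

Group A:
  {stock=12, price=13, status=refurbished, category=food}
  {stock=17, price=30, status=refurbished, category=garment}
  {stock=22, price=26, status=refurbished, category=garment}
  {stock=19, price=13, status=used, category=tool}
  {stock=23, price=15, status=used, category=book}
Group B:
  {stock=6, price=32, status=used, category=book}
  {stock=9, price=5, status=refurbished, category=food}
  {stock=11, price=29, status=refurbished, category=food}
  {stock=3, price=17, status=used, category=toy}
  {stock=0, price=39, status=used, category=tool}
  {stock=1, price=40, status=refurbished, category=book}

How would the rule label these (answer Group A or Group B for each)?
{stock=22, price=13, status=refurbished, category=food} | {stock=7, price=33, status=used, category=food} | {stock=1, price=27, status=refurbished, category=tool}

Group A, Group B, Group B

'Group A' ⟺ stock ≥ 12.
{stock=22, price=13, status=refurbished, category=food} → stock = 22 → Group A.
{stock=7, price=33, status=used, category=food} → stock = 7 → Group B.
{stock=1, price=27, status=refurbished, category=tool} → stock = 1 → Group B.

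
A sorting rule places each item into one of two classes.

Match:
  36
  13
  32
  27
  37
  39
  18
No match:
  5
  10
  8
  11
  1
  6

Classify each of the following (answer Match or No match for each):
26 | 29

Match, Match

One predicate separates the groups cleanly: at least 13.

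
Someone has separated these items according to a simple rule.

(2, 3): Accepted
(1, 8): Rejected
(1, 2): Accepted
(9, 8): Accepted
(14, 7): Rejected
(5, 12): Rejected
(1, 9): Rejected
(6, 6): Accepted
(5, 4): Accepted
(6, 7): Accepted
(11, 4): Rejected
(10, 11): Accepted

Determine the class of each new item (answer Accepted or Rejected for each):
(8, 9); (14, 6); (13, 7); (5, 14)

Accepted, Rejected, Rejected, Rejected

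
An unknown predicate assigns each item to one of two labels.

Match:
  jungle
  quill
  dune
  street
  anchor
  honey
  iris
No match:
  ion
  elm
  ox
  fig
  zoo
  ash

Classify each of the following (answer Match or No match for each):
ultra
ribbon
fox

Match, Match, No match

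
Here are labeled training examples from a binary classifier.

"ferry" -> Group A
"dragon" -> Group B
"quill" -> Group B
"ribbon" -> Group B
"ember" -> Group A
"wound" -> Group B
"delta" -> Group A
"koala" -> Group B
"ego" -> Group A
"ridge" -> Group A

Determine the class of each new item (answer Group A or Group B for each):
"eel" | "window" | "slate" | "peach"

The simplest hypothesis consistent with all the labels is: contains 'e'.

Group A, Group B, Group A, Group A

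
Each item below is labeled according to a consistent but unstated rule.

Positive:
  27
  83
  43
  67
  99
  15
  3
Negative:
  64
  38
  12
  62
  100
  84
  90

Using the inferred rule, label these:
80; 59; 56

Negative, Positive, Negative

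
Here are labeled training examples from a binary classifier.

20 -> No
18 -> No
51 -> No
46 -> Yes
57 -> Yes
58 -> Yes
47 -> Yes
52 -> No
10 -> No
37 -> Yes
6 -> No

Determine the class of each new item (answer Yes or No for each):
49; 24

One predicate separates the groups cleanly: digit sum ≥ 10.
Yes: 49, since digit sum 4+9 = 13.
No: 24, since digit sum 2+4 = 6.

Yes, No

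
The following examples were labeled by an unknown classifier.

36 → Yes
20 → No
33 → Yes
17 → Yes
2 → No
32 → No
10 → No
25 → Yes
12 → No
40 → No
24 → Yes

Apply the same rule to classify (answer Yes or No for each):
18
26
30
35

Yes, Yes, No, Yes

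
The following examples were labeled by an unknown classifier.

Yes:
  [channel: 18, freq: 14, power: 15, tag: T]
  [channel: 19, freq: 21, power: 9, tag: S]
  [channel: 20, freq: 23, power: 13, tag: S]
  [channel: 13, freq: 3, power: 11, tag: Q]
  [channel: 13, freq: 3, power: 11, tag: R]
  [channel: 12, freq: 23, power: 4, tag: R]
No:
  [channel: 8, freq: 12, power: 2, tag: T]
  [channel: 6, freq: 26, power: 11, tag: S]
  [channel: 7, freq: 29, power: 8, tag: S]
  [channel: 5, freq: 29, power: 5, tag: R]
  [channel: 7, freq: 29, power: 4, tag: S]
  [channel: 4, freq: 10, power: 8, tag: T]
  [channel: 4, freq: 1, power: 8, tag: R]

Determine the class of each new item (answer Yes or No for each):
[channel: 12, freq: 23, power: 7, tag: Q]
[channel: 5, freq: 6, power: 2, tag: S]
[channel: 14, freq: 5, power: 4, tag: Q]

Yes, No, Yes

'Yes' ⟺ channel ≥ 12.
[channel: 12, freq: 23, power: 7, tag: Q]: channel = 12, meets the rule → Yes.
[channel: 5, freq: 6, power: 2, tag: S]: channel = 5, lacks this property → No.
[channel: 14, freq: 5, power: 4, tag: Q]: channel = 14, meets the rule → Yes.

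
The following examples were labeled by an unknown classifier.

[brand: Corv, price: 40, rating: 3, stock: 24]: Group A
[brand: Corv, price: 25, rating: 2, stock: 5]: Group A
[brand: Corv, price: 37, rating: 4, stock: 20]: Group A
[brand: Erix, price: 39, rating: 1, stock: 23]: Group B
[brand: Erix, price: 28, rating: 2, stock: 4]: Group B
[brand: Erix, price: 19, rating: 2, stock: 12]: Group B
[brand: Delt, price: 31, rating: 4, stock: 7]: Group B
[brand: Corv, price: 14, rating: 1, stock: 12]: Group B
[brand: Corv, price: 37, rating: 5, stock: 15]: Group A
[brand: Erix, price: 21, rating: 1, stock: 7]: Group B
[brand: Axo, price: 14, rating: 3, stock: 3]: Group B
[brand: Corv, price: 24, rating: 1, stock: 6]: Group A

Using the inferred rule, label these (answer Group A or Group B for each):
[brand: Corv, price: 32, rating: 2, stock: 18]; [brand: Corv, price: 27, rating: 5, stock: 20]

A rule that fits every label: brand is Corv AND price ≥ 19 — true of each 'Group A' example, false of each 'Group B' one.
[brand: Corv, price: 32, rating: 2, stock: 18]: brand is Corv, price = 32 — meets the rule, so Group A. [brand: Corv, price: 27, rating: 5, stock: 20]: brand is Corv, price = 27 — meets the rule, so Group A.

Group A, Group A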